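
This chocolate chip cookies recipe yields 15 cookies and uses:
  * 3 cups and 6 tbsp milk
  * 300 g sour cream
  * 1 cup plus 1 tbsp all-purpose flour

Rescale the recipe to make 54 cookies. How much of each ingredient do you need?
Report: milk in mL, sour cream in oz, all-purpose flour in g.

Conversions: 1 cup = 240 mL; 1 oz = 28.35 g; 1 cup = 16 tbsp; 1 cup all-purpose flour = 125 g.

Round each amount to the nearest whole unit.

Scaling factor: 54/15 = 18/5 = 3.6.
milk: (3 cup + 6 tbsp = 3.375 cup) × 18/5 × 240 mL/cup = 2916 mL
sour cream: 300 g × 18/5 ÷ 28.35 g/oz ≈ 38 oz
all-purpose flour: (1 cup + 1 tbsp = 1.0625 cup) × 18/5 × 125 g/cup ≈ 478 g

milk: 2916 mL; sour cream: 38 oz; all-purpose flour: 478 g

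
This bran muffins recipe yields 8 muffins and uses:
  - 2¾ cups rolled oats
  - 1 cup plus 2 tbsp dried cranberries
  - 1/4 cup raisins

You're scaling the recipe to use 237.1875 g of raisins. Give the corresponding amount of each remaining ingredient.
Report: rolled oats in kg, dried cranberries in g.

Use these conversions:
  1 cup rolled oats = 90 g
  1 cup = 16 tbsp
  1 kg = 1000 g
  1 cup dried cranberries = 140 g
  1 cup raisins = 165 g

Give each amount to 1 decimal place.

The original recipe has 41.25 g of raisins, so the scaling factor is 237.1875 ÷ 41.25 = 23/4 = 5.75.
rolled oats: 2.75 cup × 23/4 × 90 g/cup ÷ 1000 g/kg ≈ 1.4 kg
dried cranberries: (1 cup + 2 tbsp = 1.125 cup) × 23/4 × 140 g/cup ≈ 905.6 g

rolled oats: 1.4 kg; dried cranberries: 905.6 g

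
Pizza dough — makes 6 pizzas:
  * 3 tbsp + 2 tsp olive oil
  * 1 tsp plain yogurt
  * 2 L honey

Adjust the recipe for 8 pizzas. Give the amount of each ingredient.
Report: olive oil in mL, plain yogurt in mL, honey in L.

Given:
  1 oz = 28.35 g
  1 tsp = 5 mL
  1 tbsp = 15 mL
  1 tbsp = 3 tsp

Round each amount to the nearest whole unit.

olive oil: 73 mL; plain yogurt: 7 mL; honey: 3 L

Scaling factor: 8/6 = 4/3.
olive oil: (3 tbsp + 2 tsp = 11/3 tbsp) × 4/3 × 15 mL/tbsp ≈ 73 mL
plain yogurt: 1 tsp × 4/3 × 5 mL/tsp ≈ 7 mL
honey: 2 L × 4/3 ≈ 3 L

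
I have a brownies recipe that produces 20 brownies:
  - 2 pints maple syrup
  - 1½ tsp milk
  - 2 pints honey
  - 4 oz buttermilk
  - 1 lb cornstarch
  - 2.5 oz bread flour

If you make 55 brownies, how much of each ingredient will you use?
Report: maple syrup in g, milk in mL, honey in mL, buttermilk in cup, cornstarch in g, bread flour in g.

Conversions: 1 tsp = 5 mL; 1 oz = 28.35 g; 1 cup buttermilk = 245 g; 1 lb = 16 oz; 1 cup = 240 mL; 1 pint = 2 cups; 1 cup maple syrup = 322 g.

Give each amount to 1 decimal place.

maple syrup: 3542.0 g; milk: 20.6 mL; honey: 2640.0 mL; buttermilk: 1.3 cup; cornstarch: 1247.4 g; bread flour: 194.9 g

Scaling factor: 55/20 = 11/4 = 2.75.
maple syrup: 2 pint × 11/4 × 2 cup/pint × 322 g/cup = 3542.0 g
milk: 1.5 tsp × 11/4 × 5 mL/tsp ≈ 20.6 mL
honey: 2 pint × 11/4 × 2 cup/pint × 240 mL/cup = 2640.0 mL
buttermilk: 4 oz × 11/4 × 28.35 g/oz ÷ 245 g/cup ≈ 1.3 cup
cornstarch: 1 lb × 11/4 × 16 oz/lb × 28.35 g/oz = 1247.4 g
bread flour: 2.5 oz × 11/4 × 28.35 g/oz ≈ 194.9 g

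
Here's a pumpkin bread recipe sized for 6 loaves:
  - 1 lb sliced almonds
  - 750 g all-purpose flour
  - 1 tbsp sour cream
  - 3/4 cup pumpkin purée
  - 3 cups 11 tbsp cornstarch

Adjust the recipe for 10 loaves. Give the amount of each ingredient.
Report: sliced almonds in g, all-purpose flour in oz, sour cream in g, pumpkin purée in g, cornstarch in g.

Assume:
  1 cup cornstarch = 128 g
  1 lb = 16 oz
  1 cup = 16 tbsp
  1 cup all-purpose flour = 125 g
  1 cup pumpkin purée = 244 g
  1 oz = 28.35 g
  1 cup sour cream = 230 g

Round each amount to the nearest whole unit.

sliced almonds: 756 g; all-purpose flour: 44 oz; sour cream: 24 g; pumpkin purée: 305 g; cornstarch: 787 g

Scaling factor: 10/6 = 5/3.
sliced almonds: 1 lb × 5/3 × 16 oz/lb × 28.35 g/oz = 756 g
all-purpose flour: 750 g × 5/3 ÷ 28.35 g/oz ≈ 44 oz
sour cream: 1 tbsp × 5/3 ÷ 16 tbsp/cup × 230 g/cup ≈ 24 g
pumpkin purée: 0.75 cup × 5/3 × 244 g/cup = 305 g
cornstarch: (3 cup + 11 tbsp = 3.6875 cup) × 5/3 × 128 g/cup ≈ 787 g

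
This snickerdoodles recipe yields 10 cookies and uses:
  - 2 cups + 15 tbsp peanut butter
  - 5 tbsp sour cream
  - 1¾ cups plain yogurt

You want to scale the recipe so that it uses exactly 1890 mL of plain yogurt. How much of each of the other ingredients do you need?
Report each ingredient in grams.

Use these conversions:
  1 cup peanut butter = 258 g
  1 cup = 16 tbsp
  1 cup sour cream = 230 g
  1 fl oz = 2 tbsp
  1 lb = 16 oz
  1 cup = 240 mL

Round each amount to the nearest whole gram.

The original recipe has 420 mL of plain yogurt, so the scaling factor is 1890 ÷ 420 = 9/2 = 4.5.
peanut butter: (2 cup + 15 tbsp = 2.9375 cup) × 9/2 × 258 g/cup ≈ 3410 g
sour cream: 5 tbsp × 9/2 ÷ 16 tbsp/cup × 230 g/cup ≈ 323 g

peanut butter: 3410 g; sour cream: 323 g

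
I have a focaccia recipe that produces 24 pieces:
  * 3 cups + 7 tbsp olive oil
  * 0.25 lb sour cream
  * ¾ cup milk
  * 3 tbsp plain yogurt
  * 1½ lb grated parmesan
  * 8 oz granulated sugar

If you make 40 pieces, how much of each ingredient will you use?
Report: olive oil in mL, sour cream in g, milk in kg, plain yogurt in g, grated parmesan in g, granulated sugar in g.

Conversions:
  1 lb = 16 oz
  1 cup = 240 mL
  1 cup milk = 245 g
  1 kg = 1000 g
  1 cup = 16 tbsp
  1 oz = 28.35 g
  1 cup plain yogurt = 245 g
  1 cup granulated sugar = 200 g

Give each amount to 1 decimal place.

Scaling factor: 40/24 = 5/3.
olive oil: (3 cup + 7 tbsp = 3.4375 cup) × 5/3 × 240 mL/cup = 1375.0 mL
sour cream: 0.25 lb × 5/3 × 16 oz/lb × 28.35 g/oz = 189.0 g
milk: 0.75 cup × 5/3 × 245 g/cup ÷ 1000 g/kg ≈ 0.3 kg
plain yogurt: 3 tbsp × 5/3 ÷ 16 tbsp/cup × 245 g/cup ≈ 76.6 g
grated parmesan: 1.5 lb × 5/3 × 16 oz/lb × 28.35 g/oz = 1134.0 g
granulated sugar: 8 oz × 5/3 × 28.35 g/oz = 378.0 g

olive oil: 1375.0 mL; sour cream: 189.0 g; milk: 0.3 kg; plain yogurt: 76.6 g; grated parmesan: 1134.0 g; granulated sugar: 378.0 g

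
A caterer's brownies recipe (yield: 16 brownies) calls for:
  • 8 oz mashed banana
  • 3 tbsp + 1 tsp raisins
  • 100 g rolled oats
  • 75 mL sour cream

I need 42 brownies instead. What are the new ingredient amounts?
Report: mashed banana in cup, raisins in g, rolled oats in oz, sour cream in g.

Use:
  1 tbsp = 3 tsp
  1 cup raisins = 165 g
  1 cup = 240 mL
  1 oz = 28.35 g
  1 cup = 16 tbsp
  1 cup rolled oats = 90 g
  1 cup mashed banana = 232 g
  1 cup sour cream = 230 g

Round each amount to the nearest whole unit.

Scaling factor: 42/16 = 21/8 = 2.625.
mashed banana: 8 oz × 21/8 × 28.35 g/oz ÷ 232 g/cup ≈ 3 cup
raisins: (3 tbsp + 1 tsp = 10/3 tbsp) × 21/8 ÷ 16 tbsp/cup × 165 g/cup ≈ 90 g
rolled oats: 100 g × 21/8 ÷ 28.35 g/oz ≈ 9 oz
sour cream: 75 mL × 21/8 ÷ 240 mL/cup × 230 g/cup ≈ 189 g

mashed banana: 3 cup; raisins: 90 g; rolled oats: 9 oz; sour cream: 189 g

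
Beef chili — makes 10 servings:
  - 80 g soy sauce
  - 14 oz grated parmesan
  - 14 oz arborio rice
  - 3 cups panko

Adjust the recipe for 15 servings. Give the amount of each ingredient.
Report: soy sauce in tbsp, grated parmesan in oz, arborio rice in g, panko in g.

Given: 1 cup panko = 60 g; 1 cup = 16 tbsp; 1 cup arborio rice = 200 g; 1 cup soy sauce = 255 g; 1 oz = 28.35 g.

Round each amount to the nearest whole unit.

soy sauce: 8 tbsp; grated parmesan: 21 oz; arborio rice: 595 g; panko: 270 g

Scaling factor: 15/10 = 3/2 = 1.5.
soy sauce: 80 g × 3/2 ÷ 255 g/cup × 16 tbsp/cup ≈ 8 tbsp
grated parmesan: 14 oz × 3/2 = 21 oz
arborio rice: 14 oz × 3/2 × 28.35 g/oz ≈ 595 g
panko: 3 cup × 3/2 × 60 g/cup = 270 g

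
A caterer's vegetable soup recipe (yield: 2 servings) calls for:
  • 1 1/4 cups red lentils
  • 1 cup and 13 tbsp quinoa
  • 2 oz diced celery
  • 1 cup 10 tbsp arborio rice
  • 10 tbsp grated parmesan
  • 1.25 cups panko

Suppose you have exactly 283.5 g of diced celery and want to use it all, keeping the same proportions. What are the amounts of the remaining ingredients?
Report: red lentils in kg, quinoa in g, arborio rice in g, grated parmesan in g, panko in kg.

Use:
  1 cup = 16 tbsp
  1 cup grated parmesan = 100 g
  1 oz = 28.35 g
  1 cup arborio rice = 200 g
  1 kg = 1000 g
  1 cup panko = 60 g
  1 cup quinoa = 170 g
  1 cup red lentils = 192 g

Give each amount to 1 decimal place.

red lentils: 1.2 kg; quinoa: 1540.6 g; arborio rice: 1625.0 g; grated parmesan: 312.5 g; panko: 0.4 kg

The original recipe has 56.7 g of diced celery, so the scaling factor is 283.5 ÷ 56.7 = 5.
red lentils: 1.25 cup × 5 × 192 g/cup ÷ 1000 g/kg = 1.2 kg
quinoa: (1 cup + 13 tbsp = 1.8125 cup) × 5 × 170 g/cup ≈ 1540.6 g
arborio rice: (1 cup + 10 tbsp = 1.625 cup) × 5 × 200 g/cup = 1625.0 g
grated parmesan: 10 tbsp × 5 ÷ 16 tbsp/cup × 100 g/cup = 312.5 g
panko: 1.25 cup × 5 × 60 g/cup ÷ 1000 g/kg ≈ 0.4 kg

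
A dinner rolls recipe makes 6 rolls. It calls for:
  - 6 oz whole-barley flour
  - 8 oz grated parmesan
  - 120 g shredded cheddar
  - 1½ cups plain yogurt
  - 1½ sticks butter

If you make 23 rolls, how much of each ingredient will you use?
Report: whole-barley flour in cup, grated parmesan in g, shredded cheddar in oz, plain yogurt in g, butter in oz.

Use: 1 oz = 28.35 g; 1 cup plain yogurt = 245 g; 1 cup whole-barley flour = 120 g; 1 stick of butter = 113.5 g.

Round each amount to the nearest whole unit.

Scaling factor: 23/6.
whole-barley flour: 6 oz × 23/6 × 28.35 g/oz ÷ 120 g/cup ≈ 5 cup
grated parmesan: 8 oz × 23/6 × 28.35 g/oz ≈ 869 g
shredded cheddar: 120 g × 23/6 ÷ 28.35 g/oz ≈ 16 oz
plain yogurt: 1.5 cup × 23/6 × 245 g/cup ≈ 1409 g
butter: 1.5 stick × 23/6 × 113.5 g/stick ÷ 28.35 g/oz ≈ 23 oz

whole-barley flour: 5 cup; grated parmesan: 869 g; shredded cheddar: 16 oz; plain yogurt: 1409 g; butter: 23 oz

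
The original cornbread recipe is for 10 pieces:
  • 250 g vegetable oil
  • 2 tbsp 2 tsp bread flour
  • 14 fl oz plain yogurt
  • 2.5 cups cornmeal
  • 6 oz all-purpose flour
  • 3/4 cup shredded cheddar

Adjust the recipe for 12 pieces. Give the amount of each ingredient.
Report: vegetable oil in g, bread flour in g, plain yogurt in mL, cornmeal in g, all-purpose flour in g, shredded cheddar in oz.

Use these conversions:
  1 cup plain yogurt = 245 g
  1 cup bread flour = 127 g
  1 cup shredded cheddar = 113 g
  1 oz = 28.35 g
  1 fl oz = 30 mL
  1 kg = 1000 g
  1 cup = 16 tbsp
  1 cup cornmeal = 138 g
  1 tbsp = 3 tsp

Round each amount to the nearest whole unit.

vegetable oil: 300 g; bread flour: 25 g; plain yogurt: 504 mL; cornmeal: 414 g; all-purpose flour: 204 g; shredded cheddar: 4 oz

Scaling factor: 12/10 = 6/5 = 1.2.
vegetable oil: 250 g × 6/5 = 300 g
bread flour: (2 tbsp + 2 tsp = 8/3 tbsp) × 6/5 ÷ 16 tbsp/cup × 127 g/cup ≈ 25 g
plain yogurt: 14 fl oz × 6/5 × 30 mL/fl oz = 504 mL
cornmeal: 2.5 cup × 6/5 × 138 g/cup = 414 g
all-purpose flour: 6 oz × 6/5 × 28.35 g/oz ≈ 204 g
shredded cheddar: 0.75 cup × 6/5 × 113 g/cup ÷ 28.35 g/oz ≈ 4 oz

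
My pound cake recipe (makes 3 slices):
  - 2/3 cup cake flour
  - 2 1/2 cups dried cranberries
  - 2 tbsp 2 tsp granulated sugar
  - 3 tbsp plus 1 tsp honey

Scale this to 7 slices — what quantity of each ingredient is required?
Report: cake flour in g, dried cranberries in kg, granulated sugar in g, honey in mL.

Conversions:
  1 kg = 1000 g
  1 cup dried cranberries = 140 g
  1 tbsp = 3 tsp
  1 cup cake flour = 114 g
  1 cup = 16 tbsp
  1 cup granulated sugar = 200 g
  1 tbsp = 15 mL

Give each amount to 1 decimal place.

Scaling factor: 7/3.
cake flour: 2/3 cup × 7/3 × 114 g/cup ≈ 177.3 g
dried cranberries: 2.5 cup × 7/3 × 140 g/cup ÷ 1000 g/kg ≈ 0.8 kg
granulated sugar: (2 tbsp + 2 tsp = 8/3 tbsp) × 7/3 ÷ 16 tbsp/cup × 200 g/cup ≈ 77.8 g
honey: (3 tbsp + 1 tsp = 10/3 tbsp) × 7/3 × 15 mL/tbsp ≈ 116.7 mL

cake flour: 177.3 g; dried cranberries: 0.8 kg; granulated sugar: 77.8 g; honey: 116.7 mL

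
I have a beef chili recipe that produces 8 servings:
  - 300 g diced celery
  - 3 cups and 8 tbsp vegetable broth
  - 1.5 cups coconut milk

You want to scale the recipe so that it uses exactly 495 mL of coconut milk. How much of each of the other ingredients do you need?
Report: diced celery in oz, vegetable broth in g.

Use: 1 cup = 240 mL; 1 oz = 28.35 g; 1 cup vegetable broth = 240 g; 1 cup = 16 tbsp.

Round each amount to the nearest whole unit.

The original recipe has 360 mL of coconut milk, so the scaling factor is 495 ÷ 360 = 11/8 = 1.375.
diced celery: 300 g × 11/8 ÷ 28.35 g/oz ≈ 15 oz
vegetable broth: (3 cup + 8 tbsp = 3.5 cup) × 11/8 × 240 g/cup = 1155 g

diced celery: 15 oz; vegetable broth: 1155 g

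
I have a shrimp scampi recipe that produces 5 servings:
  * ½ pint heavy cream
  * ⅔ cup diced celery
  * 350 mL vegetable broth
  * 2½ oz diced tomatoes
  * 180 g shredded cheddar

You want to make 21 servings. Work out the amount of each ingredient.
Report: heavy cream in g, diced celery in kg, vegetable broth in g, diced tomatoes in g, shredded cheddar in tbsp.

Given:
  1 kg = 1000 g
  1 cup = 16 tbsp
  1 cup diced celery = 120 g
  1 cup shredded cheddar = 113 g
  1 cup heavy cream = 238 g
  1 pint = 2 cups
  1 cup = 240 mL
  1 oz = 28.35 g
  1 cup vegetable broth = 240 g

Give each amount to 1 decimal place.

heavy cream: 999.6 g; diced celery: 0.3 kg; vegetable broth: 1470.0 g; diced tomatoes: 297.7 g; shredded cheddar: 107.0 tbsp

Scaling factor: 21/5 = 4.2.
heavy cream: 0.5 pint × 21/5 × 2 cup/pint × 238 g/cup = 999.6 g
diced celery: 2/3 cup × 21/5 × 120 g/cup ÷ 1000 g/kg ≈ 0.3 kg
vegetable broth: 350 mL × 21/5 ÷ 240 mL/cup × 240 g/cup = 1470.0 g
diced tomatoes: 2.5 oz × 21/5 × 28.35 g/oz ≈ 297.7 g
shredded cheddar: 180 g × 21/5 ÷ 113 g/cup × 16 tbsp/cup ≈ 107.0 tbsp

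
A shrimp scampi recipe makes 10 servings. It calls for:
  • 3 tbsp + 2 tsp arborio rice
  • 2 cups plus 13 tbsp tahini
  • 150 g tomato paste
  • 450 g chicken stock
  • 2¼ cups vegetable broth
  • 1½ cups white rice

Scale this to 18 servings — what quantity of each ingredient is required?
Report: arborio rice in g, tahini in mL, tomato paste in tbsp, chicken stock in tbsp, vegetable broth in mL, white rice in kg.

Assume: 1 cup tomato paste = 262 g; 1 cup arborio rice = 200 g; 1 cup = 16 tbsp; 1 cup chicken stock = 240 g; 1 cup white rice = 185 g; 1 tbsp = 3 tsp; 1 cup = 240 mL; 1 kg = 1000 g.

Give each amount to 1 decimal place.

arborio rice: 82.5 g; tahini: 1215.0 mL; tomato paste: 16.5 tbsp; chicken stock: 54.0 tbsp; vegetable broth: 972.0 mL; white rice: 0.5 kg

Scaling factor: 18/10 = 9/5 = 1.8.
arborio rice: (3 tbsp + 2 tsp = 11/3 tbsp) × 9/5 ÷ 16 tbsp/cup × 200 g/cup = 82.5 g
tahini: (2 cup + 13 tbsp = 2.8125 cup) × 9/5 × 240 mL/cup = 1215.0 mL
tomato paste: 150 g × 9/5 ÷ 262 g/cup × 16 tbsp/cup ≈ 16.5 tbsp
chicken stock: 450 g × 9/5 ÷ 240 g/cup × 16 tbsp/cup = 54.0 tbsp
vegetable broth: 2.25 cup × 9/5 × 240 mL/cup = 972.0 mL
white rice: 1.5 cup × 9/5 × 185 g/cup ÷ 1000 g/kg ≈ 0.5 kg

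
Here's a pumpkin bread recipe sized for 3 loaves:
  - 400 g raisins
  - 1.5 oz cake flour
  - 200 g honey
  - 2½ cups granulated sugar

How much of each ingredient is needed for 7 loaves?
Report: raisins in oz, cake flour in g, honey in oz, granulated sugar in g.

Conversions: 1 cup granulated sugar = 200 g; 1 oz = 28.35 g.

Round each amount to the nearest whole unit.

Scaling factor: 7/3.
raisins: 400 g × 7/3 ÷ 28.35 g/oz ≈ 33 oz
cake flour: 1.5 oz × 7/3 × 28.35 g/oz ≈ 99 g
honey: 200 g × 7/3 ÷ 28.35 g/oz ≈ 16 oz
granulated sugar: 2.5 cup × 7/3 × 200 g/cup ≈ 1167 g

raisins: 33 oz; cake flour: 99 g; honey: 16 oz; granulated sugar: 1167 g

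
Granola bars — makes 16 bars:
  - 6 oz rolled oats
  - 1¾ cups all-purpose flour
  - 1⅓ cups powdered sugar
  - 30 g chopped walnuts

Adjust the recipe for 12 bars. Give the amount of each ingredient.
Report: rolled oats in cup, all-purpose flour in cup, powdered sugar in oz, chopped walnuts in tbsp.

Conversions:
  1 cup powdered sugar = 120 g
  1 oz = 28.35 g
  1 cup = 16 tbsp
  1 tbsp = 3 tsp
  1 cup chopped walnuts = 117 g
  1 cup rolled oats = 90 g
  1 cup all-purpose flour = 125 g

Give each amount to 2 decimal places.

Scaling factor: 12/16 = 3/4 = 0.75.
rolled oats: 6 oz × 3/4 × 28.35 g/oz ÷ 90 g/cup ≈ 1.42 cup
all-purpose flour: 1.75 cup × 3/4 ≈ 1.31 cup
powdered sugar: 4/3 cup × 3/4 × 120 g/cup ÷ 28.35 g/oz ≈ 4.23 oz
chopped walnuts: 30 g × 3/4 ÷ 117 g/cup × 16 tbsp/cup ≈ 3.08 tbsp

rolled oats: 1.42 cup; all-purpose flour: 1.31 cup; powdered sugar: 4.23 oz; chopped walnuts: 3.08 tbsp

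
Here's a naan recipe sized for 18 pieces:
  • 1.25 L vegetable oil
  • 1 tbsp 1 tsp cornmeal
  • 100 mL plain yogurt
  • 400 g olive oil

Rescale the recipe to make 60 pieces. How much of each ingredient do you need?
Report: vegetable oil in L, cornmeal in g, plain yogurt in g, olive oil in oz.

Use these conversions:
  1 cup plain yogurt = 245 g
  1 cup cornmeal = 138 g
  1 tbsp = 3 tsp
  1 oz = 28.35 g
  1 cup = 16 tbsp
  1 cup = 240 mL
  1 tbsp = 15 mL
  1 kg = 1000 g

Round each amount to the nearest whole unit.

vegetable oil: 4 L; cornmeal: 38 g; plain yogurt: 340 g; olive oil: 47 oz

Scaling factor: 60/18 = 10/3.
vegetable oil: 1.25 L × 10/3 ≈ 4 L
cornmeal: (1 tbsp + 1 tsp = 4/3 tbsp) × 10/3 ÷ 16 tbsp/cup × 138 g/cup ≈ 38 g
plain yogurt: 100 mL × 10/3 ÷ 240 mL/cup × 245 g/cup ≈ 340 g
olive oil: 400 g × 10/3 ÷ 28.35 g/oz ≈ 47 oz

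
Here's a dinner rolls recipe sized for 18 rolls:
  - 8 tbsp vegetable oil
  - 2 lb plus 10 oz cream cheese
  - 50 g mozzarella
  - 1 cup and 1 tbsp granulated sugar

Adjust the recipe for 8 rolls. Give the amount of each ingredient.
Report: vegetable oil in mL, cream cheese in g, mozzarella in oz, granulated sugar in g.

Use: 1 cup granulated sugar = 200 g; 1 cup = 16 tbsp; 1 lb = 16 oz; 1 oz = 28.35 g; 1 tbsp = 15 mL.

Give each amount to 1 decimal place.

Scaling factor: 8/18 = 4/9.
vegetable oil: 8 tbsp × 4/9 × 15 mL/tbsp ≈ 53.3 mL
cream cheese: (2 lb + 10 oz = 2.625 lb) × 4/9 × 16 oz/lb × 28.35 g/oz = 529.2 g
mozzarella: 50 g × 4/9 ÷ 28.35 g/oz ≈ 0.8 oz
granulated sugar: (1 cup + 1 tbsp = 1.0625 cup) × 4/9 × 200 g/cup ≈ 94.4 g

vegetable oil: 53.3 mL; cream cheese: 529.2 g; mozzarella: 0.8 oz; granulated sugar: 94.4 g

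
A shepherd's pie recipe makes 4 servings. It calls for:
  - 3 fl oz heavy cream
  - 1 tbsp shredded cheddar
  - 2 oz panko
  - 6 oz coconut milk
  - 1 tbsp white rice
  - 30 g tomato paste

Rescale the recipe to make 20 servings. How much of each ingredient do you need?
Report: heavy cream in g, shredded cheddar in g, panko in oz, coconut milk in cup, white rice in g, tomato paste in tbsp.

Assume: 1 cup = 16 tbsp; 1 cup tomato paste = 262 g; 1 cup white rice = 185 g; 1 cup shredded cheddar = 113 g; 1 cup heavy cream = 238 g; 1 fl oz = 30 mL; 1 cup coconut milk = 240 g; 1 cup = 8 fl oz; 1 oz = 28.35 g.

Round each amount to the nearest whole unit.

Scaling factor: 20/4 = 5.
heavy cream: 3 fl oz × 5 ÷ 8 fl oz/cup × 238 g/cup ≈ 446 g
shredded cheddar: 1 tbsp × 5 ÷ 16 tbsp/cup × 113 g/cup ≈ 35 g
panko: 2 oz × 5 = 10 oz
coconut milk: 6 oz × 5 × 28.35 g/oz ÷ 240 g/cup ≈ 4 cup
white rice: 1 tbsp × 5 ÷ 16 tbsp/cup × 185 g/cup ≈ 58 g
tomato paste: 30 g × 5 ÷ 262 g/cup × 16 tbsp/cup ≈ 9 tbsp

heavy cream: 446 g; shredded cheddar: 35 g; panko: 10 oz; coconut milk: 4 cup; white rice: 58 g; tomato paste: 9 tbsp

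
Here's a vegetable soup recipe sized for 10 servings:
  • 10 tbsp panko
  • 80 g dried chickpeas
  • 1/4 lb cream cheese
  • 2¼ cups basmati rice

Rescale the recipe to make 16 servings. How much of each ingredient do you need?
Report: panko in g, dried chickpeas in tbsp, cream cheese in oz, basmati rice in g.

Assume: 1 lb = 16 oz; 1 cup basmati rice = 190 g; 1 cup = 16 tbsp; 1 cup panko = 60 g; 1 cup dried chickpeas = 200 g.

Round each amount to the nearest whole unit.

Scaling factor: 16/10 = 8/5 = 1.6.
panko: 10 tbsp × 8/5 ÷ 16 tbsp/cup × 60 g/cup = 60 g
dried chickpeas: 80 g × 8/5 ÷ 200 g/cup × 16 tbsp/cup ≈ 10 tbsp
cream cheese: 0.25 lb × 8/5 × 16 oz/lb ≈ 6 oz
basmati rice: 2.25 cup × 8/5 × 190 g/cup = 684 g

panko: 60 g; dried chickpeas: 10 tbsp; cream cheese: 6 oz; basmati rice: 684 g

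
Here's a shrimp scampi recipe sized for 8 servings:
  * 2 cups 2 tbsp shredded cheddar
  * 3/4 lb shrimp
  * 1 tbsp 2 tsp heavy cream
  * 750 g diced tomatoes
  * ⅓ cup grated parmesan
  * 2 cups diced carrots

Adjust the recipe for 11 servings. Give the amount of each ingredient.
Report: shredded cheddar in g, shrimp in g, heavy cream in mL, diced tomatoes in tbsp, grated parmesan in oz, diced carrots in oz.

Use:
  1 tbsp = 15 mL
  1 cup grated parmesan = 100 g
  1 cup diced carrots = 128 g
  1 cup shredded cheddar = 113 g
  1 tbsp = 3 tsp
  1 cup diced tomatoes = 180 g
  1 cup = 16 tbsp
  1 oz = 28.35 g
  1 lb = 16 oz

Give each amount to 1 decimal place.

Scaling factor: 11/8 = 1.375.
shredded cheddar: (2 cup + 2 tbsp = 2.125 cup) × 11/8 × 113 g/cup ≈ 330.2 g
shrimp: 0.75 lb × 11/8 × 16 oz/lb × 28.35 g/oz ≈ 467.8 g
heavy cream: (1 tbsp + 2 tsp = 5/3 tbsp) × 11/8 × 15 mL/tbsp ≈ 34.4 mL
diced tomatoes: 750 g × 11/8 ÷ 180 g/cup × 16 tbsp/cup ≈ 91.7 tbsp
grated parmesan: 1/3 cup × 11/8 × 100 g/cup ÷ 28.35 g/oz ≈ 1.6 oz
diced carrots: 2 cup × 11/8 × 128 g/cup ÷ 28.35 g/oz ≈ 12.4 oz

shredded cheddar: 330.2 g; shrimp: 467.8 g; heavy cream: 34.4 mL; diced tomatoes: 91.7 tbsp; grated parmesan: 1.6 oz; diced carrots: 12.4 oz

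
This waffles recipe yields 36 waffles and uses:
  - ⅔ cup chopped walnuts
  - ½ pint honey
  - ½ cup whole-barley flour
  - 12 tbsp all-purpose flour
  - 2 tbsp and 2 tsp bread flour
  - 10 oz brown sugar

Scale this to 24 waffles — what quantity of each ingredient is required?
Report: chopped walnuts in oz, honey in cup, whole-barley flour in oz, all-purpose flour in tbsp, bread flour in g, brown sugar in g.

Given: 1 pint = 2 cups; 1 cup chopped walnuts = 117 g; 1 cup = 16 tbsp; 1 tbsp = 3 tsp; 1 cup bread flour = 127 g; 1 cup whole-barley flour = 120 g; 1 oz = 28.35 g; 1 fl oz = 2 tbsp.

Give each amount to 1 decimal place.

chopped walnuts: 1.8 oz; honey: 0.7 cup; whole-barley flour: 1.4 oz; all-purpose flour: 8.0 tbsp; bread flour: 14.1 g; brown sugar: 189.0 g

Scaling factor: 24/36 = 2/3.
chopped walnuts: 2/3 cup × 2/3 × 117 g/cup ÷ 28.35 g/oz ≈ 1.8 oz
honey: 0.5 pint × 2/3 × 2 cup/pint ≈ 0.7 cup
whole-barley flour: 0.5 cup × 2/3 × 120 g/cup ÷ 28.35 g/oz ≈ 1.4 oz
all-purpose flour: 12 tbsp × 2/3 = 8.0 tbsp
bread flour: (2 tbsp + 2 tsp = 8/3 tbsp) × 2/3 ÷ 16 tbsp/cup × 127 g/cup ≈ 14.1 g
brown sugar: 10 oz × 2/3 × 28.35 g/oz = 189.0 g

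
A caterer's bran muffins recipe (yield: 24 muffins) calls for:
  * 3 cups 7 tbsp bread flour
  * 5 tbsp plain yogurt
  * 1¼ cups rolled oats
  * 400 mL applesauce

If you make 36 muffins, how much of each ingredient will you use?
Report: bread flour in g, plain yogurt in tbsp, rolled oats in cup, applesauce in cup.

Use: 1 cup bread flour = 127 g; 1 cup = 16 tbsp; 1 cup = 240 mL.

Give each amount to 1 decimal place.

bread flour: 654.8 g; plain yogurt: 7.5 tbsp; rolled oats: 1.9 cup; applesauce: 2.5 cup

Scaling factor: 36/24 = 3/2 = 1.5.
bread flour: (3 cup + 7 tbsp = 3.4375 cup) × 3/2 × 127 g/cup ≈ 654.8 g
plain yogurt: 5 tbsp × 3/2 = 7.5 tbsp
rolled oats: 1.25 cup × 3/2 ≈ 1.9 cup
applesauce: 400 mL × 3/2 ÷ 240 mL/cup = 2.5 cup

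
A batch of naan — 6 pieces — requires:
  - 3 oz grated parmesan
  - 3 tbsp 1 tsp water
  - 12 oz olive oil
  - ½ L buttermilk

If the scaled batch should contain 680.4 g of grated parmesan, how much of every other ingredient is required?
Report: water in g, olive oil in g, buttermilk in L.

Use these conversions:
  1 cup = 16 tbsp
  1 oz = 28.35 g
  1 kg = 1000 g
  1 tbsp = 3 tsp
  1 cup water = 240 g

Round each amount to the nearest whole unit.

water: 400 g; olive oil: 2722 g; buttermilk: 4 L

The original recipe has 85.05 g of grated parmesan, so the scaling factor is 680.4 ÷ 85.05 = 8.
water: (3 tbsp + 1 tsp = 10/3 tbsp) × 8 ÷ 16 tbsp/cup × 240 g/cup = 400 g
olive oil: 12 oz × 8 × 28.35 g/oz ≈ 2722 g
buttermilk: 0.5 L × 8 = 4 L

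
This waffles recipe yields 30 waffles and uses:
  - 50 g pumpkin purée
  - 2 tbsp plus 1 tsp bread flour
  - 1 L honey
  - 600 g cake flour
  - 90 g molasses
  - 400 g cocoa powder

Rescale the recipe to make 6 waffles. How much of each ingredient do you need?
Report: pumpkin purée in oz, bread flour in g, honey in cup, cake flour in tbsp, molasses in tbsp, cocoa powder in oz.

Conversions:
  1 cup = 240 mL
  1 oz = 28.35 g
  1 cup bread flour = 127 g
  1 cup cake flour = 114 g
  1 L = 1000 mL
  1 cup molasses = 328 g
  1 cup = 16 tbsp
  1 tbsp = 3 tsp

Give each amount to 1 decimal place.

pumpkin purée: 0.4 oz; bread flour: 3.7 g; honey: 0.8 cup; cake flour: 16.8 tbsp; molasses: 0.9 tbsp; cocoa powder: 2.8 oz

Scaling factor: 6/30 = 1/5 = 0.2.
pumpkin purée: 50 g × 1/5 ÷ 28.35 g/oz ≈ 0.4 oz
bread flour: (2 tbsp + 1 tsp = 7/3 tbsp) × 1/5 ÷ 16 tbsp/cup × 127 g/cup ≈ 3.7 g
honey: 1 L × 1/5 × 1000 mL/L ÷ 240 mL/cup ≈ 0.8 cup
cake flour: 600 g × 1/5 ÷ 114 g/cup × 16 tbsp/cup ≈ 16.8 tbsp
molasses: 90 g × 1/5 ÷ 328 g/cup × 16 tbsp/cup ≈ 0.9 tbsp
cocoa powder: 400 g × 1/5 ÷ 28.35 g/oz ≈ 2.8 oz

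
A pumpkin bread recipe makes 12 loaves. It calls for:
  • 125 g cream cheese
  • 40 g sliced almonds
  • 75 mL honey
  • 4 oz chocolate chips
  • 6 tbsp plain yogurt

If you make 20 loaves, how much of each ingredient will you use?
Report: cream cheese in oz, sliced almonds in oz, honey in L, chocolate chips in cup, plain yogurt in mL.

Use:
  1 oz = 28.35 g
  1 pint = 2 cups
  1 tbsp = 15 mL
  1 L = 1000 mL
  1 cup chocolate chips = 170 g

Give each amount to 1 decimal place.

cream cheese: 7.3 oz; sliced almonds: 2.4 oz; honey: 0.1 L; chocolate chips: 1.1 cup; plain yogurt: 150.0 mL

Scaling factor: 20/12 = 5/3.
cream cheese: 125 g × 5/3 ÷ 28.35 g/oz ≈ 7.3 oz
sliced almonds: 40 g × 5/3 ÷ 28.35 g/oz ≈ 2.4 oz
honey: 75 mL × 5/3 ÷ 1000 mL/L ≈ 0.1 L
chocolate chips: 4 oz × 5/3 × 28.35 g/oz ÷ 170 g/cup ≈ 1.1 cup
plain yogurt: 6 tbsp × 5/3 × 15 mL/tbsp = 150.0 mL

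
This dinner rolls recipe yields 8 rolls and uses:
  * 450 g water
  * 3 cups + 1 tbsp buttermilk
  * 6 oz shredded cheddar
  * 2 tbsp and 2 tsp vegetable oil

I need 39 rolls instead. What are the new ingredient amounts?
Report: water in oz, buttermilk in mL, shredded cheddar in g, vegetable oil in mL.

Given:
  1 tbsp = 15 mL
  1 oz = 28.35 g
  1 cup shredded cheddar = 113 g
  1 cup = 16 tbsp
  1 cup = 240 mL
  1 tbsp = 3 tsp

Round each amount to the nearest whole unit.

water: 77 oz; buttermilk: 3583 mL; shredded cheddar: 829 g; vegetable oil: 195 mL

Scaling factor: 39/8 = 4.875.
water: 450 g × 39/8 ÷ 28.35 g/oz ≈ 77 oz
buttermilk: (3 cup + 1 tbsp = 3.0625 cup) × 39/8 × 240 mL/cup ≈ 3583 mL
shredded cheddar: 6 oz × 39/8 × 28.35 g/oz ≈ 829 g
vegetable oil: (2 tbsp + 2 tsp = 8/3 tbsp) × 39/8 × 15 mL/tbsp = 195 mL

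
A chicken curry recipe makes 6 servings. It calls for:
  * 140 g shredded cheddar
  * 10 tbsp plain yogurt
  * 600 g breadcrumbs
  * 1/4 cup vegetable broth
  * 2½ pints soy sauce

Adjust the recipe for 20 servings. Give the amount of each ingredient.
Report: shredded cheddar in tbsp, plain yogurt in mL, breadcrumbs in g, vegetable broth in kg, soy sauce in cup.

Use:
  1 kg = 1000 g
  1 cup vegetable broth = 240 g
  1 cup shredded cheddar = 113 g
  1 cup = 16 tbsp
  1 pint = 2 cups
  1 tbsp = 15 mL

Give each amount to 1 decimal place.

Scaling factor: 20/6 = 10/3.
shredded cheddar: 140 g × 10/3 ÷ 113 g/cup × 16 tbsp/cup ≈ 66.1 tbsp
plain yogurt: 10 tbsp × 10/3 × 15 mL/tbsp = 500.0 mL
breadcrumbs: 600 g × 10/3 = 2000.0 g
vegetable broth: 0.25 cup × 10/3 × 240 g/cup ÷ 1000 g/kg = 0.2 kg
soy sauce: 2.5 pint × 10/3 × 2 cup/pint ≈ 16.7 cup

shredded cheddar: 66.1 tbsp; plain yogurt: 500.0 mL; breadcrumbs: 2000.0 g; vegetable broth: 0.2 kg; soy sauce: 16.7 cup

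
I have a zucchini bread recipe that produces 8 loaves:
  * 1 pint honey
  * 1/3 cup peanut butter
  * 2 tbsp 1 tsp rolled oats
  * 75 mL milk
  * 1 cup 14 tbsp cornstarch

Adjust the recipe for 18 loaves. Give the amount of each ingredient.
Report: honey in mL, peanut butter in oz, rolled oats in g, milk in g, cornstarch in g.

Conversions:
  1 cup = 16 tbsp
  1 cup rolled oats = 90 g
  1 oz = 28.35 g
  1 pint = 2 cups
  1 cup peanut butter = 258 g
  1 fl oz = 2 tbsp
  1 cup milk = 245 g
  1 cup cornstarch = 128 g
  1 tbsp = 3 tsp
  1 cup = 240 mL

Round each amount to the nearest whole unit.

honey: 1080 mL; peanut butter: 7 oz; rolled oats: 30 g; milk: 172 g; cornstarch: 540 g

Scaling factor: 18/8 = 9/4 = 2.25.
honey: 1 pint × 9/4 × 2 cup/pint × 240 mL/cup = 1080 mL
peanut butter: 1/3 cup × 9/4 × 258 g/cup ÷ 28.35 g/oz ≈ 7 oz
rolled oats: (2 tbsp + 1 tsp = 7/3 tbsp) × 9/4 ÷ 16 tbsp/cup × 90 g/cup ≈ 30 g
milk: 75 mL × 9/4 ÷ 240 mL/cup × 245 g/cup ≈ 172 g
cornstarch: (1 cup + 14 tbsp = 1.875 cup) × 9/4 × 128 g/cup = 540 g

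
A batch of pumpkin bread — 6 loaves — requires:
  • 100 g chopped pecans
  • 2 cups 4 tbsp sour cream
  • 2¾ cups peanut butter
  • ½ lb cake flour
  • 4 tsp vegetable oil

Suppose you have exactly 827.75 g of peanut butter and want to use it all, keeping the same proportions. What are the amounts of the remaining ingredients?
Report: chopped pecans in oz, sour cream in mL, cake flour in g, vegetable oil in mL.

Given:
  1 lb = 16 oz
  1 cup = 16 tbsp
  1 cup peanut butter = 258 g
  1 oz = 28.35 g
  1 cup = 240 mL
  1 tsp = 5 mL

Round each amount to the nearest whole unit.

chopped pecans: 4 oz; sour cream: 630 mL; cake flour: 265 g; vegetable oil: 23 mL

The original recipe has 709.5 g of peanut butter, so the scaling factor is 827.75 ÷ 709.5 = 7/6.
chopped pecans: 100 g × 7/6 ÷ 28.35 g/oz ≈ 4 oz
sour cream: (2 cup + 4 tbsp = 2.25 cup) × 7/6 × 240 mL/cup = 630 mL
cake flour: 0.5 lb × 7/6 × 16 oz/lb × 28.35 g/oz ≈ 265 g
vegetable oil: 4 tsp × 7/6 × 5 mL/tsp ≈ 23 mL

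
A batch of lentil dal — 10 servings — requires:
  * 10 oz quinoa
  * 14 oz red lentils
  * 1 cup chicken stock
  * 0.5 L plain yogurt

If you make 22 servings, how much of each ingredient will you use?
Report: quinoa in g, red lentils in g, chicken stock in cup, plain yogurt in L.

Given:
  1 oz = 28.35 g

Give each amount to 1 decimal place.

Scaling factor: 22/10 = 11/5 = 2.2.
quinoa: 10 oz × 11/5 × 28.35 g/oz = 623.7 g
red lentils: 14 oz × 11/5 × 28.35 g/oz ≈ 873.2 g
chicken stock: 1 cup × 11/5 = 2.2 cup
plain yogurt: 0.5 L × 11/5 = 1.1 L

quinoa: 623.7 g; red lentils: 873.2 g; chicken stock: 2.2 cup; plain yogurt: 1.1 L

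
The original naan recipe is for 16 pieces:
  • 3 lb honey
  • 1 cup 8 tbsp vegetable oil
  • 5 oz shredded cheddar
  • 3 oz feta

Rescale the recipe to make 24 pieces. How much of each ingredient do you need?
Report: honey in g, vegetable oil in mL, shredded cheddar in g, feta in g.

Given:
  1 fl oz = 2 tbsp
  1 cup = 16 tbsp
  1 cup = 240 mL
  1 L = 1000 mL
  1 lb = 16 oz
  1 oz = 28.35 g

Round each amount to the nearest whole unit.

honey: 2041 g; vegetable oil: 540 mL; shredded cheddar: 213 g; feta: 128 g

Scaling factor: 24/16 = 3/2 = 1.5.
honey: 3 lb × 3/2 × 16 oz/lb × 28.35 g/oz ≈ 2041 g
vegetable oil: (1 cup + 8 tbsp = 1.5 cup) × 3/2 × 240 mL/cup = 540 mL
shredded cheddar: 5 oz × 3/2 × 28.35 g/oz ≈ 213 g
feta: 3 oz × 3/2 × 28.35 g/oz ≈ 128 g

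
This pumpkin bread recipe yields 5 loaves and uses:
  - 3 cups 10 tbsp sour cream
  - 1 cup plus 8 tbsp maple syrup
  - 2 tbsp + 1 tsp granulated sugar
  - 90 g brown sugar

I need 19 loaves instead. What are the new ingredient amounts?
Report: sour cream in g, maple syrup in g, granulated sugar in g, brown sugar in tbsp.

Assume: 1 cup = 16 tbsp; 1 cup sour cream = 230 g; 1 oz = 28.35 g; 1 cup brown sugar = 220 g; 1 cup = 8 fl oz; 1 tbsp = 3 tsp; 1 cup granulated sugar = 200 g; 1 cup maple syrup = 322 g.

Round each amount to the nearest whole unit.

Scaling factor: 19/5 = 3.8.
sour cream: (3 cup + 10 tbsp = 3.625 cup) × 19/5 × 230 g/cup ≈ 3168 g
maple syrup: (1 cup + 8 tbsp = 1.5 cup) × 19/5 × 322 g/cup ≈ 1835 g
granulated sugar: (2 tbsp + 1 tsp = 7/3 tbsp) × 19/5 ÷ 16 tbsp/cup × 200 g/cup ≈ 111 g
brown sugar: 90 g × 19/5 ÷ 220 g/cup × 16 tbsp/cup ≈ 25 tbsp

sour cream: 3168 g; maple syrup: 1835 g; granulated sugar: 111 g; brown sugar: 25 tbsp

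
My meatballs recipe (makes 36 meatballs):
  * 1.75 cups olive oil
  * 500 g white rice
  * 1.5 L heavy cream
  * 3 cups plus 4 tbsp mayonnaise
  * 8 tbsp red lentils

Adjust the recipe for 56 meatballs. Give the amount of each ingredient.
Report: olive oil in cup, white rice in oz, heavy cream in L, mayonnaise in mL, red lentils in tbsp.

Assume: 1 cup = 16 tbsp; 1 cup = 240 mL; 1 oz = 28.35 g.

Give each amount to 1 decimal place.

Scaling factor: 56/36 = 14/9.
olive oil: 1.75 cup × 14/9 ≈ 2.7 cup
white rice: 500 g × 14/9 ÷ 28.35 g/oz ≈ 27.4 oz
heavy cream: 1.5 L × 14/9 ≈ 2.3 L
mayonnaise: (3 cup + 4 tbsp = 3.25 cup) × 14/9 × 240 mL/cup ≈ 1213.3 mL
red lentils: 8 tbsp × 14/9 ≈ 12.4 tbsp

olive oil: 2.7 cup; white rice: 27.4 oz; heavy cream: 2.3 L; mayonnaise: 1213.3 mL; red lentils: 12.4 tbsp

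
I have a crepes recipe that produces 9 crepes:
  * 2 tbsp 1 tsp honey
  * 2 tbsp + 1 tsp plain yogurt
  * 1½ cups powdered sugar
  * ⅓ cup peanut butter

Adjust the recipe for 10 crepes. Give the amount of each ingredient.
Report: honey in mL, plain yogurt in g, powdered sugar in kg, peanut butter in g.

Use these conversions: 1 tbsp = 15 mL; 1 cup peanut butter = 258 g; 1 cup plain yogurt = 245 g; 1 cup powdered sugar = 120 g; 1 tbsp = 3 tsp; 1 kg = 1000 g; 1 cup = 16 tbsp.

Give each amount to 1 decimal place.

Scaling factor: 10/9.
honey: (2 tbsp + 1 tsp = 7/3 tbsp) × 10/9 × 15 mL/tbsp ≈ 38.9 mL
plain yogurt: (2 tbsp + 1 tsp = 7/3 tbsp) × 10/9 ÷ 16 tbsp/cup × 245 g/cup ≈ 39.7 g
powdered sugar: 1.5 cup × 10/9 × 120 g/cup ÷ 1000 g/kg = 0.2 kg
peanut butter: 1/3 cup × 10/9 × 258 g/cup ≈ 95.6 g

honey: 38.9 mL; plain yogurt: 39.7 g; powdered sugar: 0.2 kg; peanut butter: 95.6 g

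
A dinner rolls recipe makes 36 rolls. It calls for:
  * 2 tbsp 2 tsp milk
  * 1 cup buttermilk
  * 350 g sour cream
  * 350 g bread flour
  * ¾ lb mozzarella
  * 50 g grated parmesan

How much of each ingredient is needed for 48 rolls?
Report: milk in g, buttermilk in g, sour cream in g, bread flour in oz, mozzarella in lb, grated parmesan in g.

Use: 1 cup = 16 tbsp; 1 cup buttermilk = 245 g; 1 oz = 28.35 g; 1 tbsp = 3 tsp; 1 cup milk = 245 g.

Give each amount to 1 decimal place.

milk: 54.4 g; buttermilk: 326.7 g; sour cream: 466.7 g; bread flour: 16.5 oz; mozzarella: 1.0 lb; grated parmesan: 66.7 g

Scaling factor: 48/36 = 4/3.
milk: (2 tbsp + 2 tsp = 8/3 tbsp) × 4/3 ÷ 16 tbsp/cup × 245 g/cup ≈ 54.4 g
buttermilk: 1 cup × 4/3 × 245 g/cup ≈ 326.7 g
sour cream: 350 g × 4/3 ≈ 466.7 g
bread flour: 350 g × 4/3 ÷ 28.35 g/oz ≈ 16.5 oz
mozzarella: 0.75 lb × 4/3 = 1.0 lb
grated parmesan: 50 g × 4/3 ≈ 66.7 g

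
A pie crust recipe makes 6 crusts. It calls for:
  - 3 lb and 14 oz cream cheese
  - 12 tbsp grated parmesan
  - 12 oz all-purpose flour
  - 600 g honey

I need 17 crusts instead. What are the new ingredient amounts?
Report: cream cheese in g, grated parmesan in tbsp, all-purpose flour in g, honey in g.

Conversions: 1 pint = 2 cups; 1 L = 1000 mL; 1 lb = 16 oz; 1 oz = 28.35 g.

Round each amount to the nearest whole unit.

cream cheese: 4980 g; grated parmesan: 34 tbsp; all-purpose flour: 964 g; honey: 1700 g

Scaling factor: 17/6.
cream cheese: (3 lb + 14 oz = 3.875 lb) × 17/6 × 16 oz/lb × 28.35 g/oz ≈ 4980 g
grated parmesan: 12 tbsp × 17/6 = 34 tbsp
all-purpose flour: 12 oz × 17/6 × 28.35 g/oz ≈ 964 g
honey: 600 g × 17/6 = 1700 g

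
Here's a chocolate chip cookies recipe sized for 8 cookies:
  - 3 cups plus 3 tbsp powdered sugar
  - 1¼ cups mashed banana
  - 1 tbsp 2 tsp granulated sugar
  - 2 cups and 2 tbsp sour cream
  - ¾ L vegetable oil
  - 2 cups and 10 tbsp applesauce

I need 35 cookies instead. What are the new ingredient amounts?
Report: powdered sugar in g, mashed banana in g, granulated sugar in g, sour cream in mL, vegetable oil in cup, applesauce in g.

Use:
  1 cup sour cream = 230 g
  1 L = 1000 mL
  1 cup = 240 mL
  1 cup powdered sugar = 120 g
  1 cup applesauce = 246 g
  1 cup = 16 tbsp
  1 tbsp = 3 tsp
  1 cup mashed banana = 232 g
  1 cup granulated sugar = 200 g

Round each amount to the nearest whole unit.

Scaling factor: 35/8 = 4.375.
powdered sugar: (3 cup + 3 tbsp = 3.1875 cup) × 35/8 × 120 g/cup ≈ 1673 g
mashed banana: 1.25 cup × 35/8 × 232 g/cup ≈ 1269 g
granulated sugar: (1 tbsp + 2 tsp = 5/3 tbsp) × 35/8 ÷ 16 tbsp/cup × 200 g/cup ≈ 91 g
sour cream: (2 cup + 2 tbsp = 2.125 cup) × 35/8 × 240 mL/cup ≈ 2231 mL
vegetable oil: 0.75 L × 35/8 × 1000 mL/L ÷ 240 mL/cup ≈ 14 cup
applesauce: (2 cup + 10 tbsp = 2.625 cup) × 35/8 × 246 g/cup ≈ 2825 g

powdered sugar: 1673 g; mashed banana: 1269 g; granulated sugar: 91 g; sour cream: 2231 mL; vegetable oil: 14 cup; applesauce: 2825 g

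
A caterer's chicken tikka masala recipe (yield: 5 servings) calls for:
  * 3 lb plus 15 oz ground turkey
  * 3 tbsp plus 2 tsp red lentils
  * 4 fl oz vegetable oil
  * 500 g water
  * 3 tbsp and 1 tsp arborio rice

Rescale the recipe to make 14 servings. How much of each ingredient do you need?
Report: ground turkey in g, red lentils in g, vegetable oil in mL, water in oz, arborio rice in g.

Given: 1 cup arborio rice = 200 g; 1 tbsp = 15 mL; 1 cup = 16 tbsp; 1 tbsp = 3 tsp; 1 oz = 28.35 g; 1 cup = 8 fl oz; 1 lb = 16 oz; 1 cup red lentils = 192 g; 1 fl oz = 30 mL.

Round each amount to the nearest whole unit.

Scaling factor: 14/5 = 2.8.
ground turkey: (3 lb + 15 oz = 3.9375 lb) × 14/5 × 16 oz/lb × 28.35 g/oz ≈ 5001 g
red lentils: (3 tbsp + 2 tsp = 11/3 tbsp) × 14/5 ÷ 16 tbsp/cup × 192 g/cup ≈ 123 g
vegetable oil: 4 fl oz × 14/5 × 30 mL/fl oz = 336 mL
water: 500 g × 14/5 ÷ 28.35 g/oz ≈ 49 oz
arborio rice: (3 tbsp + 1 tsp = 10/3 tbsp) × 14/5 ÷ 16 tbsp/cup × 200 g/cup ≈ 117 g

ground turkey: 5001 g; red lentils: 123 g; vegetable oil: 336 mL; water: 49 oz; arborio rice: 117 g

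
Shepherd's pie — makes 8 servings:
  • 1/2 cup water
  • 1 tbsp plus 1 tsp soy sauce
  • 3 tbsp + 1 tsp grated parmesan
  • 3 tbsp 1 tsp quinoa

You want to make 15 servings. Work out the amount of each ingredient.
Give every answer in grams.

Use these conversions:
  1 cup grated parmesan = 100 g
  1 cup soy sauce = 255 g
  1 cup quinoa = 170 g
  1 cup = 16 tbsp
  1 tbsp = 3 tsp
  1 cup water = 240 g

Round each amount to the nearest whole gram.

Scaling factor: 15/8 = 1.875.
water: 0.5 cup × 15/8 × 240 g/cup = 225 g
soy sauce: (1 tbsp + 1 tsp = 4/3 tbsp) × 15/8 ÷ 16 tbsp/cup × 255 g/cup ≈ 40 g
grated parmesan: (3 tbsp + 1 tsp = 10/3 tbsp) × 15/8 ÷ 16 tbsp/cup × 100 g/cup ≈ 39 g
quinoa: (3 tbsp + 1 tsp = 10/3 tbsp) × 15/8 ÷ 16 tbsp/cup × 170 g/cup ≈ 66 g

water: 225 g; soy sauce: 40 g; grated parmesan: 39 g; quinoa: 66 g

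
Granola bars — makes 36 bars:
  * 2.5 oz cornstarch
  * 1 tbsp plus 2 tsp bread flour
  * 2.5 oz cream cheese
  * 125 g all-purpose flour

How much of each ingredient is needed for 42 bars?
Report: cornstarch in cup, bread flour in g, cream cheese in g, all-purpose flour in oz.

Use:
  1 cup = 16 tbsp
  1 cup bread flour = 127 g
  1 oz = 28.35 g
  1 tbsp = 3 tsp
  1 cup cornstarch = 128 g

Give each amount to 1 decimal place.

Scaling factor: 42/36 = 7/6.
cornstarch: 2.5 oz × 7/6 × 28.35 g/oz ÷ 128 g/cup ≈ 0.6 cup
bread flour: (1 tbsp + 2 tsp = 5/3 tbsp) × 7/6 ÷ 16 tbsp/cup × 127 g/cup ≈ 15.4 g
cream cheese: 2.5 oz × 7/6 × 28.35 g/oz ≈ 82.7 g
all-purpose flour: 125 g × 7/6 ÷ 28.35 g/oz ≈ 5.1 oz

cornstarch: 0.6 cup; bread flour: 15.4 g; cream cheese: 82.7 g; all-purpose flour: 5.1 oz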